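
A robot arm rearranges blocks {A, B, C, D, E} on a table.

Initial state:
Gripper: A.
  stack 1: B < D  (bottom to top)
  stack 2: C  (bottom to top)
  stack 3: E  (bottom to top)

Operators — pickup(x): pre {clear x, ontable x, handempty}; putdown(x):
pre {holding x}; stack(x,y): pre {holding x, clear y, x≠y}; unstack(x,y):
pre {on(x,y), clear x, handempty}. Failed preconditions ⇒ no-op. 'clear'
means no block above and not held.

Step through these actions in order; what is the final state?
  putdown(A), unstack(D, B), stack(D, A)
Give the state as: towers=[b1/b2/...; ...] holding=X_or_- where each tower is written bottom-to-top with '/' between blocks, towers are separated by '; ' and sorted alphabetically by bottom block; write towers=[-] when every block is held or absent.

step 1 (putdown(A)): towers=[A; B/D; C; E] holding=-
step 2 (unstack(D, B)): towers=[A; B; C; E] holding=D
step 3 (stack(D, A)): towers=[A/D; B; C; E] holding=-

towers=[A/D; B; C; E] holding=-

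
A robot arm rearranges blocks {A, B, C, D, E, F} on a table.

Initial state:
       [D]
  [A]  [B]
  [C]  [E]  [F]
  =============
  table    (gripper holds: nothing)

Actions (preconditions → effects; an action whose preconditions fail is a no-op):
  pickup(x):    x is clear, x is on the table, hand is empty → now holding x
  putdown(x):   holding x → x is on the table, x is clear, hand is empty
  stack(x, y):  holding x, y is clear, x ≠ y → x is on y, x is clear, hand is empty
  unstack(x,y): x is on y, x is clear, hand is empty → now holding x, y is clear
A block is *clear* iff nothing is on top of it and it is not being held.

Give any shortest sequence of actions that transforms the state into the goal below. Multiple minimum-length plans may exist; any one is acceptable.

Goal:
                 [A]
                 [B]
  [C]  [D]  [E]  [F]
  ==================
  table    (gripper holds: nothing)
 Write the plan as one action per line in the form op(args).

unstack(D, B)
putdown(D)
unstack(B, E)
stack(B, F)
unstack(A, C)
stack(A, B)

step 1 (unstack(D, B)): towers=[C/A; E/B; F] holding=D
step 2 (putdown(D)): towers=[C/A; D; E/B; F] holding=-
step 3 (unstack(B, E)): towers=[C/A; D; E; F] holding=B
step 4 (stack(B, F)): towers=[C/A; D; E; F/B] holding=-
step 5 (unstack(A, C)): towers=[C; D; E; F/B] holding=A
step 6 (stack(A, B)): towers=[C; D; E; F/B/A] holding=-
goal check: towers=[C; D; E; F/B/A] holding=- — reached (length 6, optimal by BFS)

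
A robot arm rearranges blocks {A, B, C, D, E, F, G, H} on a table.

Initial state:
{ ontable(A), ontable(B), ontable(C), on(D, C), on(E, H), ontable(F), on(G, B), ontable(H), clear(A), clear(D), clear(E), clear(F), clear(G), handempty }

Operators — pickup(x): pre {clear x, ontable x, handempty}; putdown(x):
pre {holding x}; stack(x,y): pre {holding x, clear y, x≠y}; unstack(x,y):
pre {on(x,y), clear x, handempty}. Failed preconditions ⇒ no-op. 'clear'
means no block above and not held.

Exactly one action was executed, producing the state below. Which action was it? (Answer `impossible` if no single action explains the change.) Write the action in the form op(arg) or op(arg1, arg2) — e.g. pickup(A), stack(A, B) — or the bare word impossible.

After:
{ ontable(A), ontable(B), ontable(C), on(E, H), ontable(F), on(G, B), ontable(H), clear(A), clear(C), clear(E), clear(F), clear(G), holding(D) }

target: towers=[A; B/G; C; F; H/E] holding=D
     unstack(G, B) → towers=[A; B; C/D; F; H/E] holding=G
         pickup(A) → towers=[B/G; C/D; F; H/E] holding=A
     unstack(E, H) → towers=[A; B/G; C/D; F; H] holding=E
         pickup(F) → towers=[A; B/G; C/D; H/E] holding=F
     unstack(D, C) → towers=[A; B/G; C; F; H/E] holding=D  ← match

unstack(D, C)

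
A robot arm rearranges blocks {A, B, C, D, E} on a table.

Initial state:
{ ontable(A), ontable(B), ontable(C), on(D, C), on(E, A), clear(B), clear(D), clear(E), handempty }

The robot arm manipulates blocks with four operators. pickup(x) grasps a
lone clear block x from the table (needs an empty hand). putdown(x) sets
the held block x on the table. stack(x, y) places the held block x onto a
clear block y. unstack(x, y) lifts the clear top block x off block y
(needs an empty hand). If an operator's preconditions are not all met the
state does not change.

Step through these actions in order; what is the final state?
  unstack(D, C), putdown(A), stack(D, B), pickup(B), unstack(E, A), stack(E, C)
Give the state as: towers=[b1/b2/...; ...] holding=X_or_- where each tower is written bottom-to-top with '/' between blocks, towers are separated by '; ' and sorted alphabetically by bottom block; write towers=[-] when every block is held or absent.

towers=[A; B/D; C/E] holding=-

step 1 (unstack(D, C)): towers=[A/E; B; C] holding=D
step 2 (putdown(A)) [no-op]: towers=[A/E; B; C] holding=D
step 3 (stack(D, B)): towers=[A/E; B/D; C] holding=-
step 4 (pickup(B)) [no-op]: towers=[A/E; B/D; C] holding=-
step 5 (unstack(E, A)): towers=[A; B/D; C] holding=E
step 6 (stack(E, C)): towers=[A; B/D; C/E] holding=-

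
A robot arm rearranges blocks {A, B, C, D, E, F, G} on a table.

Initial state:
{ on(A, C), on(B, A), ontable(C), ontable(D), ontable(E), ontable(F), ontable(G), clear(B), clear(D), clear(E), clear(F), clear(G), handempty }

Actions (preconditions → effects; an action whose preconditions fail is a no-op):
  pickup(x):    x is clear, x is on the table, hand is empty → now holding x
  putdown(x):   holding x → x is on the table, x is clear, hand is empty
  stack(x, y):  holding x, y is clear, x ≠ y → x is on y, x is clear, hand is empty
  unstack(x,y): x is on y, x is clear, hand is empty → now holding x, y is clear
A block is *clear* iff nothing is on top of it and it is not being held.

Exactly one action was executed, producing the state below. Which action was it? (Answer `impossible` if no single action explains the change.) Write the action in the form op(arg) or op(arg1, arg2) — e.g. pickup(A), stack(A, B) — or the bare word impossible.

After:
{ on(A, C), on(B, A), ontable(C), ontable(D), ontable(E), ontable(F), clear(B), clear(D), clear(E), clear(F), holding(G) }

target: towers=[C/A/B; D; E; F] holding=G
     unstack(B, A) → towers=[C/A; D; E; F; G] holding=B
         pickup(F) → towers=[C/A/B; D; E; G] holding=F
         pickup(G) → towers=[C/A/B; D; E; F] holding=G  ← match
         pickup(D) → towers=[C/A/B; E; F; G] holding=D
         pickup(E) → towers=[C/A/B; D; F; G] holding=E

pickup(G)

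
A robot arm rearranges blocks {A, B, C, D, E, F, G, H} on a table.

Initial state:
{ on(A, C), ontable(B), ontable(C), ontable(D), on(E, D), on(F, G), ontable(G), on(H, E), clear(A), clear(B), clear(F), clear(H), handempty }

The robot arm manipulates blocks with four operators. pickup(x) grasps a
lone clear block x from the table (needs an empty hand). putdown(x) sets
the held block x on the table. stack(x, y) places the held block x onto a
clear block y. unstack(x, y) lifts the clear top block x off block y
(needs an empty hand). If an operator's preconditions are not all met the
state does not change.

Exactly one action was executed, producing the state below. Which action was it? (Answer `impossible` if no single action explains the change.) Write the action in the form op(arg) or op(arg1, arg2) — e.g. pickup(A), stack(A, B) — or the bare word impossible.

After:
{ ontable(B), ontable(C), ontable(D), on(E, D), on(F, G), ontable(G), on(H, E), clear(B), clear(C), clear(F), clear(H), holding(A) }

unstack(A, C)

target: towers=[B; C; D/E/H; G/F] holding=A
     unstack(A, C) → towers=[B; C; D/E/H; G/F] holding=A  ← match
     unstack(H, E) → towers=[B; C/A; D/E; G/F] holding=H
         pickup(B) → towers=[C/A; D/E/H; G/F] holding=B
     unstack(F, G) → towers=[B; C/A; D/E/H; G] holding=F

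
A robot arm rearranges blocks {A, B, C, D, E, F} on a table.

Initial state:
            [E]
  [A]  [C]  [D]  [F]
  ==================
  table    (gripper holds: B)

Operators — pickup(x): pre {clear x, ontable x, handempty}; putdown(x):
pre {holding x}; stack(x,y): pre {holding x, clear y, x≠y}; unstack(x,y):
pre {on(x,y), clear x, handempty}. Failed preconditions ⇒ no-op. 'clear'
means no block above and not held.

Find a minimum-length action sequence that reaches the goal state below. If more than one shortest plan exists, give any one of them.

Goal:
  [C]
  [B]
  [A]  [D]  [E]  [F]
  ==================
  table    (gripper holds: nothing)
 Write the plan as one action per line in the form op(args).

stack(B, A)
unstack(E, D)
putdown(E)
pickup(C)
stack(C, B)

step 1 (stack(B, A)): towers=[A/B; C; D/E; F] holding=-
step 2 (unstack(E, D)): towers=[A/B; C; D; F] holding=E
step 3 (putdown(E)): towers=[A/B; C; D; E; F] holding=-
step 4 (pickup(C)): towers=[A/B; D; E; F] holding=C
step 5 (stack(C, B)): towers=[A/B/C; D; E; F] holding=-
goal check: towers=[A/B/C; D; E; F] holding=- — reached (length 5, optimal by BFS)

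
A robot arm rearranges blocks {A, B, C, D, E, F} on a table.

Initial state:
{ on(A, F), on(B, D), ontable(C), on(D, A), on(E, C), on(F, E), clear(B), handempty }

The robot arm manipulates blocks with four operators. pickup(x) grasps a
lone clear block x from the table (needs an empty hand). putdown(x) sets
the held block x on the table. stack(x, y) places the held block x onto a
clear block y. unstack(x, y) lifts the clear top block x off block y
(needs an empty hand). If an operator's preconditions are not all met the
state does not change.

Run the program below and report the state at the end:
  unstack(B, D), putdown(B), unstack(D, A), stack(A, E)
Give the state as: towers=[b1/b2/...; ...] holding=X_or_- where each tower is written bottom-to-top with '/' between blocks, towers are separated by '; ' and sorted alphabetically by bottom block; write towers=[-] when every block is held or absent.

step 1 (unstack(B, D)): towers=[C/E/F/A/D] holding=B
step 2 (putdown(B)): towers=[B; C/E/F/A/D] holding=-
step 3 (unstack(D, A)): towers=[B; C/E/F/A] holding=D
step 4 (stack(A, E)) [no-op]: towers=[B; C/E/F/A] holding=D

towers=[B; C/E/F/A] holding=D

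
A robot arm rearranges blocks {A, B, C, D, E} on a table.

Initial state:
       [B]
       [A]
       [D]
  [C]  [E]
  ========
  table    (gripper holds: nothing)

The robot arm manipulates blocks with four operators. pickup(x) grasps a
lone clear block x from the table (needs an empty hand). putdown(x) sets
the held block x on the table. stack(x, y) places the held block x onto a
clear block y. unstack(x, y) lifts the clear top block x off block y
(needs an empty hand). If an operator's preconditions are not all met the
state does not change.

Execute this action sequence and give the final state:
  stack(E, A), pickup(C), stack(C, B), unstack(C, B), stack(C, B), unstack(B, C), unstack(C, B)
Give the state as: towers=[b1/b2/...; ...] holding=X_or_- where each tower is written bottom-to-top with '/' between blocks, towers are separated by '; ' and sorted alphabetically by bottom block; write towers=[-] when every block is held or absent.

towers=[E/D/A/B] holding=C

step 1 (stack(E, A)) [no-op]: towers=[C; E/D/A/B] holding=-
step 2 (pickup(C)): towers=[E/D/A/B] holding=C
step 3 (stack(C, B)): towers=[E/D/A/B/C] holding=-
step 4 (unstack(C, B)): towers=[E/D/A/B] holding=C
step 5 (stack(C, B)): towers=[E/D/A/B/C] holding=-
step 6 (unstack(B, C)) [no-op]: towers=[E/D/A/B/C] holding=-
step 7 (unstack(C, B)): towers=[E/D/A/B] holding=C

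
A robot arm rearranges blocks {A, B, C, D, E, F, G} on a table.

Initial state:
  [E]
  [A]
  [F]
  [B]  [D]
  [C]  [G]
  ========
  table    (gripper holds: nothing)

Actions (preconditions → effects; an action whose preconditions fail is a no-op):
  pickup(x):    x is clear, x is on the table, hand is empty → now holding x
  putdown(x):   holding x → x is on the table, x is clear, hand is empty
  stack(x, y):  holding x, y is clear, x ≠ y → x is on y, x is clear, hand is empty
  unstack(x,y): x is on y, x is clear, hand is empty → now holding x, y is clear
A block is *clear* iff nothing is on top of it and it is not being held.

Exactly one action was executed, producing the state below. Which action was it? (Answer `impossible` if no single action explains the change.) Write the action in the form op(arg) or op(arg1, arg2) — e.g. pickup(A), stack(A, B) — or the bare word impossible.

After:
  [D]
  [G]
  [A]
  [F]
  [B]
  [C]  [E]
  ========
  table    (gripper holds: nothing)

target: towers=[C/B/F/A/G/D; E] holding=-
     unstack(D, G) → towers=[C/B/F/A/E; G] holding=D
     unstack(E, A) → towers=[C/B/F/A; G/D] holding=E
none of the 2 applicable actions match → impossible

impossible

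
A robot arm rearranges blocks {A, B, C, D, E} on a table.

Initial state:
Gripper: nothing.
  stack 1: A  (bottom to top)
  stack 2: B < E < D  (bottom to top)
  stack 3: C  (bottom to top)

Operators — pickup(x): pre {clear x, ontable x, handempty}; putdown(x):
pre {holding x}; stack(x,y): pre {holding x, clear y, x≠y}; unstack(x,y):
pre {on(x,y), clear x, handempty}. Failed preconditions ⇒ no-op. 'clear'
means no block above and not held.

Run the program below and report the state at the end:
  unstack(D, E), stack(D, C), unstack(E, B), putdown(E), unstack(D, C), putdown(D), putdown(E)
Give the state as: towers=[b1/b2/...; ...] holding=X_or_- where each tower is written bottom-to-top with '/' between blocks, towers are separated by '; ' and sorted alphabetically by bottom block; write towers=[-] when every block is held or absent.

towers=[A; B; C; D; E] holding=-

step 1 (unstack(D, E)): towers=[A; B/E; C] holding=D
step 2 (stack(D, C)): towers=[A; B/E; C/D] holding=-
step 3 (unstack(E, B)): towers=[A; B; C/D] holding=E
step 4 (putdown(E)): towers=[A; B; C/D; E] holding=-
step 5 (unstack(D, C)): towers=[A; B; C; E] holding=D
step 6 (putdown(D)): towers=[A; B; C; D; E] holding=-
step 7 (putdown(E)) [no-op]: towers=[A; B; C; D; E] holding=-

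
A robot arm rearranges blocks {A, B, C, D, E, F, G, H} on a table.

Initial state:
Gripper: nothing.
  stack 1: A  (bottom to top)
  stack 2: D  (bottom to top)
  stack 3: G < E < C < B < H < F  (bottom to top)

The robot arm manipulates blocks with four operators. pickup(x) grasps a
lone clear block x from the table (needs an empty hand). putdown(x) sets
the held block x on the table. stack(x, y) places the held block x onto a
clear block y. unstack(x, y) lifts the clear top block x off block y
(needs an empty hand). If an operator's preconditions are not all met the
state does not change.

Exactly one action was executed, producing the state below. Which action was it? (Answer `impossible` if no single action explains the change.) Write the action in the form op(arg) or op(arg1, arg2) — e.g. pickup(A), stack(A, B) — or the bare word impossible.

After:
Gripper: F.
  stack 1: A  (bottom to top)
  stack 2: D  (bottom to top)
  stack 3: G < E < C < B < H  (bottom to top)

unstack(F, H)

target: towers=[A; D; G/E/C/B/H] holding=F
         pickup(A) → towers=[D; G/E/C/B/H/F] holding=A
     unstack(F, H) → towers=[A; D; G/E/C/B/H] holding=F  ← match
         pickup(D) → towers=[A; G/E/C/B/H/F] holding=D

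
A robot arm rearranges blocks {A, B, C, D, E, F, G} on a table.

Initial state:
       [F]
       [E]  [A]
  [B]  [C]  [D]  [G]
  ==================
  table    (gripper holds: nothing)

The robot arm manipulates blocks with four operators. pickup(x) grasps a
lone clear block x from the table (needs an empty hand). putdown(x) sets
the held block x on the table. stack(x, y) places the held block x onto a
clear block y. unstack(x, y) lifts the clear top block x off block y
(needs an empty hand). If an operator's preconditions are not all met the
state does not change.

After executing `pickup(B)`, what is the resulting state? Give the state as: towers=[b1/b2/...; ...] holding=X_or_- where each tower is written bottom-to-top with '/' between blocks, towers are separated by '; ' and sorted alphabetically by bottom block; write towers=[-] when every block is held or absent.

before: towers=[B; C/E/F; D/A; G] holding=-
pre[pickup(B)]: clear(B) ✓, ontable(B) ✓, handempty ✓
all met → apply pickup(B)
after:  towers=[C/E/F; D/A; G] holding=B

towers=[C/E/F; D/A; G] holding=B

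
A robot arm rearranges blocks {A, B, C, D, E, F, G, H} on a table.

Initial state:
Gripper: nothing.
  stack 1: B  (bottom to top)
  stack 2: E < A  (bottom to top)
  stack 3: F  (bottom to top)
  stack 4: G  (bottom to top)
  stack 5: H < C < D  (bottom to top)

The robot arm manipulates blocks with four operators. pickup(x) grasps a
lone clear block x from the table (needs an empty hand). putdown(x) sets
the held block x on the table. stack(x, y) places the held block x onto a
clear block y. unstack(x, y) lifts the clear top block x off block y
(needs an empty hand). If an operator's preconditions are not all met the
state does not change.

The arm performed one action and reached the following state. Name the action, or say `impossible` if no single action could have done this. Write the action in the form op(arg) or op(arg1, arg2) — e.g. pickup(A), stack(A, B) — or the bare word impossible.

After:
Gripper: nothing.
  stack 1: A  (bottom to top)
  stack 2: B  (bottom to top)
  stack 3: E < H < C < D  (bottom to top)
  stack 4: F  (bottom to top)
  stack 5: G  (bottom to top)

impossible

target: towers=[A; B; E/H/C/D; F; G] holding=-
         pickup(G) → towers=[B; E/A; F; H/C/D] holding=G
     unstack(A, E) → towers=[B; E; F; G; H/C/D] holding=A
         pickup(B) → towers=[E/A; F; G; H/C/D] holding=B
         pickup(F) → towers=[B; E/A; G; H/C/D] holding=F
     unstack(D, C) → towers=[B; E/A; F; G; H/C] holding=D
none of the 5 applicable actions match → impossible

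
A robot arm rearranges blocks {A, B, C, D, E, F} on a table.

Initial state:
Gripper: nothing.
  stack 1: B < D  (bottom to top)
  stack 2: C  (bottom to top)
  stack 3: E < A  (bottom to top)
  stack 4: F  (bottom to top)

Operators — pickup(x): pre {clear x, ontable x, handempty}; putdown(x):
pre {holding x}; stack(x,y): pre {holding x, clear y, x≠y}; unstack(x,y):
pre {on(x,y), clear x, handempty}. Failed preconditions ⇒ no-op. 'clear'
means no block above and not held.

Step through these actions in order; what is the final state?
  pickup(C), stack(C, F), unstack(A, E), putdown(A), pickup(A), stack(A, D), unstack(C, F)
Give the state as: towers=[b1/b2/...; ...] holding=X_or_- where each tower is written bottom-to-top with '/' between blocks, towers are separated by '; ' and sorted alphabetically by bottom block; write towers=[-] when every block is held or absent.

towers=[B/D/A; E; F] holding=C

step 1 (pickup(C)): towers=[B/D; E/A; F] holding=C
step 2 (stack(C, F)): towers=[B/D; E/A; F/C] holding=-
step 3 (unstack(A, E)): towers=[B/D; E; F/C] holding=A
step 4 (putdown(A)): towers=[A; B/D; E; F/C] holding=-
step 5 (pickup(A)): towers=[B/D; E; F/C] holding=A
step 6 (stack(A, D)): towers=[B/D/A; E; F/C] holding=-
step 7 (unstack(C, F)): towers=[B/D/A; E; F] holding=C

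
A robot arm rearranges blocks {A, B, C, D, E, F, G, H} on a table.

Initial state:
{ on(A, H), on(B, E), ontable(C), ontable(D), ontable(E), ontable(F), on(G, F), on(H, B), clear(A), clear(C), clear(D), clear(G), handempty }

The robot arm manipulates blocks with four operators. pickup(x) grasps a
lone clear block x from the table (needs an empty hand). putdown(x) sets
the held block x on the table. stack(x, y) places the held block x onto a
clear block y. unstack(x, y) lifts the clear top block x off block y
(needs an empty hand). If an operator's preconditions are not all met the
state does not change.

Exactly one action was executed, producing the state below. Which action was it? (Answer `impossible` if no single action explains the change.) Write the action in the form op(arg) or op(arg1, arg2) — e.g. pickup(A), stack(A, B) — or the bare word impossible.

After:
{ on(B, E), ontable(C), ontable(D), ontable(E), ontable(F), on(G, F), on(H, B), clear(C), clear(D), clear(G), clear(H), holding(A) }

target: towers=[C; D; E/B/H; F/G] holding=A
     unstack(G, F) → towers=[C; D; E/B/H/A; F] holding=G
     unstack(A, H) → towers=[C; D; E/B/H; F/G] holding=A  ← match
         pickup(D) → towers=[C; E/B/H/A; F/G] holding=D
         pickup(C) → towers=[D; E/B/H/A; F/G] holding=C

unstack(A, H)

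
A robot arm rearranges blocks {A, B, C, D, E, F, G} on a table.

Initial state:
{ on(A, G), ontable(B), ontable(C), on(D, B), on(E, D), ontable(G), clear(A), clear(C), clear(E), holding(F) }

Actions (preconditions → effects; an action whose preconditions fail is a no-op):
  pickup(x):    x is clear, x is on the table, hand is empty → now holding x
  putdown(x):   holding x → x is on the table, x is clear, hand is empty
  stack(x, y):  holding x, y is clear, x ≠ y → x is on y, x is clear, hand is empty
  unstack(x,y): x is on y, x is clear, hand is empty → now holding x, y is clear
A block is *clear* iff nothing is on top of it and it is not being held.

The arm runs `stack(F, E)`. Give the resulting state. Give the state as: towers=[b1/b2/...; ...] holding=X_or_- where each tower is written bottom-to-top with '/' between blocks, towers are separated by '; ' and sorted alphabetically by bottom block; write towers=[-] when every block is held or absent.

towers=[B/D/E/F; C; G/A] holding=-

before: towers=[B/D/E; C; G/A] holding=F
pre[stack(F, E)]: holding(F) ok, clear(E) ok, F≠E ok
all met → apply stack(F, E)
after:  towers=[B/D/E/F; C; G/A] holding=-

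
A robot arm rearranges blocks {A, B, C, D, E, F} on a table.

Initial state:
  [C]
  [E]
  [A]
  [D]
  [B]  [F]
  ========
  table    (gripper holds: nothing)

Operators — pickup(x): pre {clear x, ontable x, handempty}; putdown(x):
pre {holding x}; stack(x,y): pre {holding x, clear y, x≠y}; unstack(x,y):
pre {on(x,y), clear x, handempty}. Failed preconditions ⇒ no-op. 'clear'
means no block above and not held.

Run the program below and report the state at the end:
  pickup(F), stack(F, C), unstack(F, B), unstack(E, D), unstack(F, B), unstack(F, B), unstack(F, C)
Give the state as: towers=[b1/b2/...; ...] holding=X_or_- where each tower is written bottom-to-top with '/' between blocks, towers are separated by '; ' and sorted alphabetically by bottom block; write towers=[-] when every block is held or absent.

step 1 (pickup(F)): towers=[B/D/A/E/C] holding=F
step 2 (stack(F, C)): towers=[B/D/A/E/C/F] holding=-
step 3 (unstack(F, B)) [no-op]: towers=[B/D/A/E/C/F] holding=-
step 4 (unstack(E, D)) [no-op]: towers=[B/D/A/E/C/F] holding=-
step 5 (unstack(F, B)) [no-op]: towers=[B/D/A/E/C/F] holding=-
step 6 (unstack(F, B)) [no-op]: towers=[B/D/A/E/C/F] holding=-
step 7 (unstack(F, C)): towers=[B/D/A/E/C] holding=F

towers=[B/D/A/E/C] holding=F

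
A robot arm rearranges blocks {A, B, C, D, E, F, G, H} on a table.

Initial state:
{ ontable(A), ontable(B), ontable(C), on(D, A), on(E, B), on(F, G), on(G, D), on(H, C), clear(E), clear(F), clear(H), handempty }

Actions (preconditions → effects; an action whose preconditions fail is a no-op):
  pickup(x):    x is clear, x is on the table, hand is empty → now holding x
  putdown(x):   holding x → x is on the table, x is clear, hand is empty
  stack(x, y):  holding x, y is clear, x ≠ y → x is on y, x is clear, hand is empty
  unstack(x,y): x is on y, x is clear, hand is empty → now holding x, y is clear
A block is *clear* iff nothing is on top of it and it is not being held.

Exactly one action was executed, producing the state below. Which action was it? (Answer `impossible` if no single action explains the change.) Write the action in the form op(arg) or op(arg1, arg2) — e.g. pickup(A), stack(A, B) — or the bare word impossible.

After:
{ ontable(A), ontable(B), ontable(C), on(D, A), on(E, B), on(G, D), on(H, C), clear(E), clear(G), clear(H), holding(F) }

unstack(F, G)

target: towers=[A/D/G; B/E; C/H] holding=F
     unstack(E, B) → towers=[A/D/G/F; B; C/H] holding=E
     unstack(H, C) → towers=[A/D/G/F; B/E; C] holding=H
     unstack(F, G) → towers=[A/D/G; B/E; C/H] holding=F  ← match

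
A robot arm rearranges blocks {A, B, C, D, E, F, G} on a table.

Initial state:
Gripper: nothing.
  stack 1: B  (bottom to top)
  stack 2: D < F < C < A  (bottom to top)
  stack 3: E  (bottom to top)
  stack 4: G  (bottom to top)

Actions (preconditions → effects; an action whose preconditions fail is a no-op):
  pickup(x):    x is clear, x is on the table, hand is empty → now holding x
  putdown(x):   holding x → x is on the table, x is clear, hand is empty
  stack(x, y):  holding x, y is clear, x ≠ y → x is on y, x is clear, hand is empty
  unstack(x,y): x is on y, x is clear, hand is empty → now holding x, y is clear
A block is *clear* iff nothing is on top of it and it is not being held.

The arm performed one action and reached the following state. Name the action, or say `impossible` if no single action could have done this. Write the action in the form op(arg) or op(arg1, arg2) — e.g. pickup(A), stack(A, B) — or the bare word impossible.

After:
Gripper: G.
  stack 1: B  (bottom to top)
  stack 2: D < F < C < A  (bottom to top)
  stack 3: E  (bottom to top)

pickup(G)

target: towers=[B; D/F/C/A; E] holding=G
         pickup(B) → towers=[D/F/C/A; E; G] holding=B
         pickup(G) → towers=[B; D/F/C/A; E] holding=G  ← match
     unstack(A, C) → towers=[B; D/F/C; E; G] holding=A
         pickup(E) → towers=[B; D/F/C/A; G] holding=E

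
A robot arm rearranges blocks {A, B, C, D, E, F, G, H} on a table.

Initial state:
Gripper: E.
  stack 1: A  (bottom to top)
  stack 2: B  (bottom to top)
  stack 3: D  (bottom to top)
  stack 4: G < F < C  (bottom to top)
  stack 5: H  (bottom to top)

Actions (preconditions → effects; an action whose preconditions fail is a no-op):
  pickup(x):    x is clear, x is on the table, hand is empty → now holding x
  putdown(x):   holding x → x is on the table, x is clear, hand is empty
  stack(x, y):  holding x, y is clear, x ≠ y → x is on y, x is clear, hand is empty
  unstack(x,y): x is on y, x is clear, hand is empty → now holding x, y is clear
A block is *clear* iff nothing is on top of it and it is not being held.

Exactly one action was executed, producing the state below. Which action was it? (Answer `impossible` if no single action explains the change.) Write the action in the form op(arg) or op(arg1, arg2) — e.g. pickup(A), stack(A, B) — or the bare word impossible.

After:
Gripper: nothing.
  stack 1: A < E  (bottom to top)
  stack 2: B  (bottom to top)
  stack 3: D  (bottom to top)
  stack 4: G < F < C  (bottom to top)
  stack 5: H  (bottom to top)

target: towers=[A/E; B; D; G/F/C; H] holding=-
        putdown(E) → towers=[A; B; D; E; G/F/C; H] holding=-
       stack(E, A) → towers=[A/E; B; D; G/F/C; H] holding=-  ← match
       stack(E, H) → towers=[A; B; D; G/F/C; H/E] holding=-
       stack(E, B) → towers=[A; B/E; D; G/F/C; H] holding=-
       stack(E, D) → towers=[A; B; D/E; G/F/C; H] holding=-
       stack(E, C) → towers=[A; B; D; G/F/C/E; H] holding=-

stack(E, A)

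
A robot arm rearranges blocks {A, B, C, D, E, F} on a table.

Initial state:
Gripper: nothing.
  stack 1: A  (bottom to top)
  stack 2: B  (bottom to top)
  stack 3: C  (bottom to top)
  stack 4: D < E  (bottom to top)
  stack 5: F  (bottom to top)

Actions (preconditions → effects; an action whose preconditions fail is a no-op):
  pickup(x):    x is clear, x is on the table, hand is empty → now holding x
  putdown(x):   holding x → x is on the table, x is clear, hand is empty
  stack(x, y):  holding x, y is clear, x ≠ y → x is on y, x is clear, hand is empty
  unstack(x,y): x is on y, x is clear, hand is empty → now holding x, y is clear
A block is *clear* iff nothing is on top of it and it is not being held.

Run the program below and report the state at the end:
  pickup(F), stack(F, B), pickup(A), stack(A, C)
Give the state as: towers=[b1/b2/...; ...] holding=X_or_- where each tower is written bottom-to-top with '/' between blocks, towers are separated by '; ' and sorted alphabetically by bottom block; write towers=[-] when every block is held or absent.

step 1 (pickup(F)): towers=[A; B; C; D/E] holding=F
step 2 (stack(F, B)): towers=[A; B/F; C; D/E] holding=-
step 3 (pickup(A)): towers=[B/F; C; D/E] holding=A
step 4 (stack(A, C)): towers=[B/F; C/A; D/E] holding=-

towers=[B/F; C/A; D/E] holding=-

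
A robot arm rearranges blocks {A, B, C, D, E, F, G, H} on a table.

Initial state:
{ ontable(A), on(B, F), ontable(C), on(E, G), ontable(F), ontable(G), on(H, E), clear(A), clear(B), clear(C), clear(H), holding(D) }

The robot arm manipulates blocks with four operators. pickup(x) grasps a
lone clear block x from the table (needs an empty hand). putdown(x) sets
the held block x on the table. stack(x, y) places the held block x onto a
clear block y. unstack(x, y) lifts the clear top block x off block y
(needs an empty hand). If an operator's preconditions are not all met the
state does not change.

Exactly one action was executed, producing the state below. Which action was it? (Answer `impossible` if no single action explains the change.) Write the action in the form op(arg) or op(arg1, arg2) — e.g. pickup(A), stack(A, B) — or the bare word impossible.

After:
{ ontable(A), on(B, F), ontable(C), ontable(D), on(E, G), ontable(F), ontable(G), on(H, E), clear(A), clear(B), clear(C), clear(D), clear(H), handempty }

putdown(D)

target: towers=[A; C; D; F/B; G/E/H] holding=-
        putdown(D) → towers=[A; C; D; F/B; G/E/H] holding=-  ← match
       stack(D, A) → towers=[A/D; C; F/B; G/E/H] holding=-
       stack(D, H) → towers=[A; C; F/B; G/E/H/D] holding=-
       stack(D, B) → towers=[A; C; F/B/D; G/E/H] holding=-
       stack(D, C) → towers=[A; C/D; F/B; G/E/H] holding=-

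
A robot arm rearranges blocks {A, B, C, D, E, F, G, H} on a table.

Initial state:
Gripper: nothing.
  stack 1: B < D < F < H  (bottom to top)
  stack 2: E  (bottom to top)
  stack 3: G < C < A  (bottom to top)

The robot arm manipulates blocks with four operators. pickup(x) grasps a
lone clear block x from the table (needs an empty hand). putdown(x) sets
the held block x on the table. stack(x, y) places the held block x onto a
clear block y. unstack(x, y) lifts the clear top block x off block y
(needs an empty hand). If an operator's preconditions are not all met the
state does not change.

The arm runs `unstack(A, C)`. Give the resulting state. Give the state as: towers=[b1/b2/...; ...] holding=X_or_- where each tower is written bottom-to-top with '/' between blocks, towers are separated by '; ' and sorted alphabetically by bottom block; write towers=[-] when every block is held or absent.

before: towers=[B/D/F/H; E; G/C/A] holding=-
pre[unstack(A, C)]: on(A,C) ok, clear(A) ok, handempty ok
all met → apply unstack(A, C)
after:  towers=[B/D/F/H; E; G/C] holding=A

towers=[B/D/F/H; E; G/C] holding=A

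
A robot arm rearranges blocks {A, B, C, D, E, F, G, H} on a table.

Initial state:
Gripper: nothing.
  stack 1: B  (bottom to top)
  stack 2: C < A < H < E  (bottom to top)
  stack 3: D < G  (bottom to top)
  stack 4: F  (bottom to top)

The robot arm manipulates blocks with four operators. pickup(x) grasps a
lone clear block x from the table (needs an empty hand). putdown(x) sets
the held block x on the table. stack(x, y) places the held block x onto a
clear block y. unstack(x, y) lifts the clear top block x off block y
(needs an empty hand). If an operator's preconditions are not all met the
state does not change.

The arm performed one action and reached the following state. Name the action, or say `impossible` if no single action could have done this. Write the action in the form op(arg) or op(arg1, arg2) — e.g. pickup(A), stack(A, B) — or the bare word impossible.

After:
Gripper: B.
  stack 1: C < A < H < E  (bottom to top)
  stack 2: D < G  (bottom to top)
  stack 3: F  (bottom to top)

pickup(B)

target: towers=[C/A/H/E; D/G; F] holding=B
     unstack(G, D) → towers=[B; C/A/H/E; D; F] holding=G
     unstack(E, H) → towers=[B; C/A/H; D/G; F] holding=E
         pickup(B) → towers=[C/A/H/E; D/G; F] holding=B  ← match
         pickup(F) → towers=[B; C/A/H/E; D/G] holding=F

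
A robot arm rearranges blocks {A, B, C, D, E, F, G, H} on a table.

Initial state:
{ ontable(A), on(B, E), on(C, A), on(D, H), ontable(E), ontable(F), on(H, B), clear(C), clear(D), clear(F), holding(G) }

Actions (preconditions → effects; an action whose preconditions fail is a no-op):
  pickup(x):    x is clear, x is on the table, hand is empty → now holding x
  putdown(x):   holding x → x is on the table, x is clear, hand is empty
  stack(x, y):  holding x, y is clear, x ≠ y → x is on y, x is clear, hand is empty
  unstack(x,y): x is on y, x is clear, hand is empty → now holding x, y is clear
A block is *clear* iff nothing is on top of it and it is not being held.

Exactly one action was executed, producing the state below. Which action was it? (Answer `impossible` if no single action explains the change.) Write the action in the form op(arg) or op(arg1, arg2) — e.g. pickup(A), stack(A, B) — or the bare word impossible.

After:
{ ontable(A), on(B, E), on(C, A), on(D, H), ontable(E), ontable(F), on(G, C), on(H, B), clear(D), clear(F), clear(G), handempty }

stack(G, C)

target: towers=[A/C/G; E/B/H/D; F] holding=-
        putdown(G) → towers=[A/C; E/B/H/D; F; G] holding=-
       stack(G, F) → towers=[A/C; E/B/H/D; F/G] holding=-
       stack(G, D) → towers=[A/C; E/B/H/D/G; F] holding=-
       stack(G, C) → towers=[A/C/G; E/B/H/D; F] holding=-  ← match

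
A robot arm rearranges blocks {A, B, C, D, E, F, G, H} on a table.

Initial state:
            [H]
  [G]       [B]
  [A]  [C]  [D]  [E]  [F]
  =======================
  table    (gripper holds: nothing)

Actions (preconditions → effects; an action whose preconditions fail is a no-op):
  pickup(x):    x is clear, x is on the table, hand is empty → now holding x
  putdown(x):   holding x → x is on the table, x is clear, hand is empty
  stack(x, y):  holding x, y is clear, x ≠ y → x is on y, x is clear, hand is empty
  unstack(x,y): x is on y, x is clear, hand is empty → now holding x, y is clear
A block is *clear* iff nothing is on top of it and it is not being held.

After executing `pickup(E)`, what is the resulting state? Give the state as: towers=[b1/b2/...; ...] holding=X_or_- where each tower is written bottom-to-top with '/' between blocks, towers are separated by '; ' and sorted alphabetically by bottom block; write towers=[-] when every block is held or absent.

before: towers=[A/G; C; D/B/H; E; F] holding=-
pre[pickup(E)]: clear(E) ok, ontable(E) ok, handempty ok
all met → apply pickup(E)
after:  towers=[A/G; C; D/B/H; F] holding=E

towers=[A/G; C; D/B/H; F] holding=E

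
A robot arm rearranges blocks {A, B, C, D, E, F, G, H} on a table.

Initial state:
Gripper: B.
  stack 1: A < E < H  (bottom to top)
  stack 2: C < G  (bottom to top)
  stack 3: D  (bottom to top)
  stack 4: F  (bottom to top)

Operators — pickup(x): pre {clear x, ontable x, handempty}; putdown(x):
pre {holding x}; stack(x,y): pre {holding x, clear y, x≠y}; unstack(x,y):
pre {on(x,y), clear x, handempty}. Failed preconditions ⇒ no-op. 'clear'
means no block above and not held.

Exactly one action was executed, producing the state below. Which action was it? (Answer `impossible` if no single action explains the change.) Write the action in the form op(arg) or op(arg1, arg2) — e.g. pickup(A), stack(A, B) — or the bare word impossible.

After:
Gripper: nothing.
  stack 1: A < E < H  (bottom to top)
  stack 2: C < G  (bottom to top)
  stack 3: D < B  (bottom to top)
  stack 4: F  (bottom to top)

stack(B, D)

target: towers=[A/E/H; C/G; D/B; F] holding=-
        putdown(B) → towers=[A/E/H; B; C/G; D; F] holding=-
       stack(B, G) → towers=[A/E/H; C/G/B; D; F] holding=-
       stack(B, H) → towers=[A/E/H/B; C/G; D; F] holding=-
       stack(B, F) → towers=[A/E/H; C/G; D; F/B] holding=-
       stack(B, D) → towers=[A/E/H; C/G; D/B; F] holding=-  ← match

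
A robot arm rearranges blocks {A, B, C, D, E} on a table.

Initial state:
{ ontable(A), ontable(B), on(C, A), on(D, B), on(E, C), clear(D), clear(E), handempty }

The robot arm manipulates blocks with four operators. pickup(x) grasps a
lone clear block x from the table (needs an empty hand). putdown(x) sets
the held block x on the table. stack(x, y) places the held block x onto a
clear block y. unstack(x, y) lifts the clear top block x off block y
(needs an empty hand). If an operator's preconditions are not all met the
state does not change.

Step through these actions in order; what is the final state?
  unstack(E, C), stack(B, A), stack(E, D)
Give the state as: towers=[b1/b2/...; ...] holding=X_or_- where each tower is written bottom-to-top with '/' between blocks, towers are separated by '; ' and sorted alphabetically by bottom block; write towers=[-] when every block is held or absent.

step 1 (unstack(E, C)): towers=[A/C; B/D] holding=E
step 2 (stack(B, A)) [no-op]: towers=[A/C; B/D] holding=E
step 3 (stack(E, D)): towers=[A/C; B/D/E] holding=-

towers=[A/C; B/D/E] holding=-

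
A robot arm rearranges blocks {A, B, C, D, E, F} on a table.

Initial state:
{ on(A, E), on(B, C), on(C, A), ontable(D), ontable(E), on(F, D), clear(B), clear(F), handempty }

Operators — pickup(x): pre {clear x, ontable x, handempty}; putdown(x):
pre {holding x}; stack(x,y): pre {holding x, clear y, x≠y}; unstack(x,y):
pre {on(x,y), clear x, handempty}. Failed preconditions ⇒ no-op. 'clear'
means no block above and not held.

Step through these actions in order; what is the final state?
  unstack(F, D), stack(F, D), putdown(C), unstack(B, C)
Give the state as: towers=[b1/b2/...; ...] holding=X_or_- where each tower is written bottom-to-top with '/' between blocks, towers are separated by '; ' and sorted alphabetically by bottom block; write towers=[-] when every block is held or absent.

towers=[D/F; E/A/C] holding=B

step 1 (unstack(F, D)): towers=[D; E/A/C/B] holding=F
step 2 (stack(F, D)): towers=[D/F; E/A/C/B] holding=-
step 3 (putdown(C)) [no-op]: towers=[D/F; E/A/C/B] holding=-
step 4 (unstack(B, C)): towers=[D/F; E/A/C] holding=B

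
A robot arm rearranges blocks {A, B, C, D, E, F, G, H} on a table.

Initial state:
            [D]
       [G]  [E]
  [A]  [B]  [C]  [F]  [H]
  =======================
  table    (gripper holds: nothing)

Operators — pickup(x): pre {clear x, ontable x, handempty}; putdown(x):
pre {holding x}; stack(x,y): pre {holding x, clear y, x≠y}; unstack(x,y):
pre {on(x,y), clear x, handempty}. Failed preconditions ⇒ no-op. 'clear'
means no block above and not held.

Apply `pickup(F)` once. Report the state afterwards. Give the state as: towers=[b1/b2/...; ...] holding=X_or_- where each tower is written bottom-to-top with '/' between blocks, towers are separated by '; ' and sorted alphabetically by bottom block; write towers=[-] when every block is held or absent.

before: towers=[A; B/G; C/E/D; F; H] holding=-
pre[pickup(F)]: clear(F) ok, ontable(F) ok, handempty ok
all met → apply pickup(F)
after:  towers=[A; B/G; C/E/D; H] holding=F

towers=[A; B/G; C/E/D; H] holding=F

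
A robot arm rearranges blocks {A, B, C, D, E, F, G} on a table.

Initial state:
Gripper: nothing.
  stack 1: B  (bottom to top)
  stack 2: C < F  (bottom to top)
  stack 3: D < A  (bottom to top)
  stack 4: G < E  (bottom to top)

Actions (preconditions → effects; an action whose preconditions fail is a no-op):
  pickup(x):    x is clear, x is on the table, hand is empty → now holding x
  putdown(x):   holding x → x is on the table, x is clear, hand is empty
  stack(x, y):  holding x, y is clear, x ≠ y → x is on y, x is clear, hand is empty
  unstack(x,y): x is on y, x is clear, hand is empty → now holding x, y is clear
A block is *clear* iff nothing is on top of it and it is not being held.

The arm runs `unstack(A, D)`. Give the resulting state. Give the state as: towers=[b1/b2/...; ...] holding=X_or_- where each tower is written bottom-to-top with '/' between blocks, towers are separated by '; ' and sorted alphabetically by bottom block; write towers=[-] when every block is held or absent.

before: towers=[B; C/F; D/A; G/E] holding=-
pre[unstack(A, D)]: on(A,D) yes, clear(A) yes, handempty yes
all met → apply unstack(A, D)
after:  towers=[B; C/F; D; G/E] holding=A

towers=[B; C/F; D; G/E] holding=A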